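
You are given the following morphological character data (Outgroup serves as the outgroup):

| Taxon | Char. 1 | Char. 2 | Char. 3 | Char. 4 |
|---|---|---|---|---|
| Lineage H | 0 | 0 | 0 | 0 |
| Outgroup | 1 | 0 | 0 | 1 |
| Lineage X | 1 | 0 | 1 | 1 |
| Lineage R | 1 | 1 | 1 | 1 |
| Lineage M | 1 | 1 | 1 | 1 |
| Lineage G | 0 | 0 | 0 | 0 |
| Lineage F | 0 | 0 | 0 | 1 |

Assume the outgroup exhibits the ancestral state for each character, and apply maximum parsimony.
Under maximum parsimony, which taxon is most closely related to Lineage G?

Character polarity is set by the outgroup: the derived state is whichever differs from the outgroup's state, so for Char. 1, Char. 4 the derived state is '0', and for the remaining characters it is '1'.
Only Lineage F, Lineage G, and Lineage H show the derived state '0' for Char. 1, supporting them as a clade.
Char. 2: derived state '1' in Lineage M and Lineage R only — synapomorphy for {Lineage M, Lineage R}.
Char. 3: derived state '1' in Lineage M, Lineage R, and Lineage X only — synapomorphy for {Lineage M, Lineage R, Lineage X}.
Char. 4: derived state '0' in Lineage G and Lineage H only — synapomorphy for {Lineage G, Lineage H}.
Most parsimonious ingroup topology: (((Lineage H,Lineage G),Lineage F),(Lineage X,(Lineage R,Lineage M))).
Lineage G and Lineage H form a cherry on this tree, so they are sister taxa.

Lineage H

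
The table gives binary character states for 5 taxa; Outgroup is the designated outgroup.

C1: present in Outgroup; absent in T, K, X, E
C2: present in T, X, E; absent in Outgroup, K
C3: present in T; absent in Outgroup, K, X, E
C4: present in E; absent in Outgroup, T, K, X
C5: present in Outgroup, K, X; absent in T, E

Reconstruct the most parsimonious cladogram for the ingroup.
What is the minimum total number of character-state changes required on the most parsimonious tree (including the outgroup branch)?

5

Character polarity is set by the outgroup: the derived state is whichever differs from the outgroup's state, so for C1, C5 the derived state is 'absent', and for the remaining characters it is 'present'.
C1 (derived state 'absent') is shared by all ingroup taxa — unites the whole ingroup.
Only E, T, and X show the derived state 'present' for C2, supporting them as a clade.
C3 (derived state 'present') is unique to T (autapomorphy; uninformative for grouping).
C4 (derived state 'present') is unique to E (autapomorphy; uninformative for grouping).
Only E and T show the derived state 'absent' for C5, supporting them as a clade.
Most parsimonious ingroup topology: (((T,E),X),K).
Changes per character on this tree: C1: 1; C2: 1; C3: 1; C4: 1; C5: 1.
Total = 5.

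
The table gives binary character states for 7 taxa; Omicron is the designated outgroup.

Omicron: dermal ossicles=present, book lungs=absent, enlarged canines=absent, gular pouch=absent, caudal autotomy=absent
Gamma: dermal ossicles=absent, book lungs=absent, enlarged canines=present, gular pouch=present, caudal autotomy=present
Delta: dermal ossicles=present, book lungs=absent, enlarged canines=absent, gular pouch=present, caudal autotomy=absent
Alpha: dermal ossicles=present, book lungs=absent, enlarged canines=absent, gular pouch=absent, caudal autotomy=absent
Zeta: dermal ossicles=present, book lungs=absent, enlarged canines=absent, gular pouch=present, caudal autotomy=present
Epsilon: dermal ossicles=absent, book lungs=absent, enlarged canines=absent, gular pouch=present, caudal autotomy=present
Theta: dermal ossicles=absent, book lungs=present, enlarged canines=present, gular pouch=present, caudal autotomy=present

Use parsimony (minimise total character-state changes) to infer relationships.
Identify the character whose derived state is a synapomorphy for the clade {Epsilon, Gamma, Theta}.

Character polarity is set by the outgroup: the derived state is whichever differs from the outgroup's state, so for dermal ossicles the derived state is 'absent', and for the remaining characters it is 'present'.
Only Epsilon, Gamma, and Theta show the derived state 'absent' for dermal ossicles, supporting them as a clade.
book lungs: derived state 'present' in Theta only — an autapomorphy, so it tells us nothing about relationships among taxa.
enlarged canines (derived state 'present') is shared by Gamma and Theta — a synapomorphy uniting that clade.
gular pouch (derived state 'present') is shared by Delta, Epsilon, Gamma, Theta, and Zeta — a synapomorphy uniting that clade.
Only Epsilon, Gamma, Theta, and Zeta show the derived state 'present' for caudal autotomy, supporting them as a clade.
Most parsimonious ingroup topology: (((((Gamma,Theta),Epsilon),Zeta),Delta),Alpha).
The clade {Epsilon, Gamma, Theta} is supported by dermal ossicles: its derived state 'absent' occurs in exactly those taxa and in no other taxon (including the outgroup).

dermal ossicles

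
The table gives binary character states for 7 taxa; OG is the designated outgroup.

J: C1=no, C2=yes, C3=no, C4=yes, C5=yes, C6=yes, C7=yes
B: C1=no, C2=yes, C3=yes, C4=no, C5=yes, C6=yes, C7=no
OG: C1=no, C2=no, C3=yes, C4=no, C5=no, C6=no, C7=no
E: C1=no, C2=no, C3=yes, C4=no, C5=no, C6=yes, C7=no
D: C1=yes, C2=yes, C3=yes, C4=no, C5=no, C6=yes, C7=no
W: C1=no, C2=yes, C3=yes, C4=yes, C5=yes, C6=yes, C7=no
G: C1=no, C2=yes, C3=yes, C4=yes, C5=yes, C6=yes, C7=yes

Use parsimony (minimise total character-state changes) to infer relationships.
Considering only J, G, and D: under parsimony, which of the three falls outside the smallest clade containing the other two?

Character polarity is set by the outgroup: the derived state is whichever differs from the outgroup's state, so for C3 the derived state is 'no', and for the remaining characters it is 'yes'.
C1: derived state 'yes' in D only — an autapomorphy, so it tells us nothing about relationships among taxa.
C2 (derived state 'yes') is shared by B, D, G, J, and W — a synapomorphy uniting that clade.
C3: derived state 'no' in J only — an autapomorphy, so it tells us nothing about relationships among taxa.
C4: derived state 'yes' in G, J, and W only — synapomorphy for {G, J, W}.
C5 (derived state 'yes') is shared by B, G, J, and W — a synapomorphy uniting that clade.
C6 (derived state 'yes') is shared by all ingroup taxa — unites the whole ingroup.
C7: derived state 'yes' in G and J only — synapomorphy for {G, J}.
Most parsimonious ingroup topology: (((((J,G),W),B),D),E).
G and J share a more recent common ancestor with each other than either does with D, so D is the least closely related of the three.

D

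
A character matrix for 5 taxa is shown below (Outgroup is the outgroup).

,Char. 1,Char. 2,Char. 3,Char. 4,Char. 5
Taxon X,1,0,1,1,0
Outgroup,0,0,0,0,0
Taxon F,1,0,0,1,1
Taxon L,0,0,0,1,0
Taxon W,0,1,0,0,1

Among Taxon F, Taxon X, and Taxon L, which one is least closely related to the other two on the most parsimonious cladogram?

Taxon L

The outgroup has state '0' for every character, so '1' is the derived state throughout.
Only Taxon F and Taxon X show the derived state '1' for Char. 1, supporting them as a clade.
Char. 2 (derived state '1') is unique to Taxon W (autapomorphy; uninformative for grouping).
Char. 3 (derived state '1') is unique to Taxon X (autapomorphy; uninformative for grouping).
Char. 4 (derived state '1') is shared by Taxon F, Taxon L, and Taxon X — a synapomorphy uniting that clade.
Char. 5 (state '1') occurs in Taxon F and Taxon W but conflicts with the nesting implied by the other characters — most parsimoniously interpreted as homoplasy.
Most parsimonious ingroup topology: ((Taxon L,(Taxon X,Taxon F)),Taxon W).
Taxon F and Taxon X share a more recent common ancestor with each other than either does with Taxon L, so Taxon L is the least closely related of the three.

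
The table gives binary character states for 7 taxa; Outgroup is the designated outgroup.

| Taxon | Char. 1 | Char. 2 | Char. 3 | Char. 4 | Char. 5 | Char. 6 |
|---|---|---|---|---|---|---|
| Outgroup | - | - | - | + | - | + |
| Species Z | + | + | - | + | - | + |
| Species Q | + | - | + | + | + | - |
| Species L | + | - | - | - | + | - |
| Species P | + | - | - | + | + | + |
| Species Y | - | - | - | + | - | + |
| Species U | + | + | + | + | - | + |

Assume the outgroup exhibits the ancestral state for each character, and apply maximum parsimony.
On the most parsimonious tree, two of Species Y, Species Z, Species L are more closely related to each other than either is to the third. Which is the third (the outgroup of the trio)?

Species Y

Character polarity is set by the outgroup: the derived state is whichever differs from the outgroup's state, so for Char. 4, Char. 6 the derived state is '-', and for the remaining characters it is '+'.
Char. 1 (derived state '+') is shared by Species L, Species P, Species Q, Species U, and Species Z — a synapomorphy uniting that clade.
Char. 2: derived state '+' in Species U and Species Z only — synapomorphy for {Species U, Species Z}.
Char. 3 groups Species Q and Species U, which is incompatible with the clades supported by the remaining characters; treating it as convergent (homoplasy) costs fewer steps than any alternative tree.
Char. 4: derived state '-' in Species L only — an autapomorphy, so it tells us nothing about relationships among taxa.
Char. 5: derived state '+' in Species L, Species P, and Species Q only — synapomorphy for {Species L, Species P, Species Q}.
Char. 6: derived state '-' in Species L and Species Q only — synapomorphy for {Species L, Species Q}.
Most parsimonious ingroup topology: (((Species Z,Species U),((Species Q,Species L),Species P)),Species Y).
Species L and Species Z share a more recent common ancestor with each other than either does with Species Y, so Species Y is the least closely related of the three.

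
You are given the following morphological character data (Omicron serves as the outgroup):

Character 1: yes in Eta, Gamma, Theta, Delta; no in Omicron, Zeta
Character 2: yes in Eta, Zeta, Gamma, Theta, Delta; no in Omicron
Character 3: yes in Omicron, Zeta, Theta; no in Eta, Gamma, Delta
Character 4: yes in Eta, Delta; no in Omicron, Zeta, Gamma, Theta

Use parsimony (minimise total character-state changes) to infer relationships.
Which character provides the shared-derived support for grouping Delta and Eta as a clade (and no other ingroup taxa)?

Character polarity is set by the outgroup: the derived state is whichever differs from the outgroup's state, so for Character 3 the derived state is 'no', and for the remaining characters it is 'yes'.
Only Delta, Eta, Gamma, and Theta show the derived state 'yes' for Character 1, supporting them as a clade.
Character 2 (derived state 'yes') is shared by all ingroup taxa — unites the whole ingroup.
Character 3 (derived state 'no') is shared by Delta, Eta, and Gamma — a synapomorphy uniting that clade.
Only Delta and Eta show the derived state 'yes' for Character 4, supporting them as a clade.
Most parsimonious ingroup topology: ((((Eta,Delta),Gamma),Theta),Zeta).
The clade {Delta, Eta} is supported by Character 4: its derived state 'yes' occurs in exactly those taxa and in no other taxon (including the outgroup).

Character 4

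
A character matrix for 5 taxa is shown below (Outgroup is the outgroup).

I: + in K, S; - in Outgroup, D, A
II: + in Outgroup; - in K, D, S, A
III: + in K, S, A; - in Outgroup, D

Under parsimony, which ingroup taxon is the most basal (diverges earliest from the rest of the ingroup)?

Character polarity is set by the outgroup: the derived state is whichever differs from the outgroup's state, so for II the derived state is '-', and for the remaining characters it is '+'.
Only K and S show the derived state '+' for I, supporting them as a clade.
II (derived state '-') is shared by all ingroup taxa — unites the whole ingroup.
III (derived state '+') is shared by A, K, and S — a synapomorphy uniting that clade.
Most parsimonious ingroup topology: (((K,S),A),D).
D is sister to the clade containing all other ingroup taxa, so it is the earliest-diverging (most basal) ingroup lineage.

D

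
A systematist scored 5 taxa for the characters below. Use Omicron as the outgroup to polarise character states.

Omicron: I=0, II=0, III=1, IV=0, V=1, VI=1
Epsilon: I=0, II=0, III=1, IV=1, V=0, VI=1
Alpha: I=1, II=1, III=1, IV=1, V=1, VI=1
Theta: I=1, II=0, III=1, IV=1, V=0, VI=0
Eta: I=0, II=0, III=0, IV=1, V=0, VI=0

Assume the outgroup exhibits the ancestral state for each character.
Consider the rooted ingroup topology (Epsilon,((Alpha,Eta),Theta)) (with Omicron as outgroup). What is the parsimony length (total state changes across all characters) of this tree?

Map each character onto (Epsilon,((Alpha,Eta),Theta)) (rooted by Omicron) and count the minimum state changes it requires (Fitch parsimony):
I: 2; II: 1; III: 1; IV: 1; V: 2; VI: 2.
Total tree length = 9.

9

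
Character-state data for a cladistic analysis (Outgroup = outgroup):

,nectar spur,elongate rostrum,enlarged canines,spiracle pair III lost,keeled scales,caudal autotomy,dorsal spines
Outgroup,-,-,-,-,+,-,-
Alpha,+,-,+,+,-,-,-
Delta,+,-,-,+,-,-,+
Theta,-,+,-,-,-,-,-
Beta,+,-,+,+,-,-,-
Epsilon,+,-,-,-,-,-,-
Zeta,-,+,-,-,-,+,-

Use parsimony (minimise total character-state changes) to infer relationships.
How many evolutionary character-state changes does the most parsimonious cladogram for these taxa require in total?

Character polarity is set by the outgroup: the derived state is whichever differs from the outgroup's state, so for keeled scales the derived state is '-', and for the remaining characters it is '+'.
nectar spur (derived state '+') is shared by Alpha, Beta, Delta, and Epsilon — a synapomorphy uniting that clade.
elongate rostrum: derived state '+' in Theta and Zeta only — synapomorphy for {Theta, Zeta}.
enlarged canines (derived state '+') is shared by Alpha and Beta — a synapomorphy uniting that clade.
spiracle pair III lost: derived state '+' in Alpha, Beta, and Delta only — synapomorphy for {Alpha, Beta, Delta}.
All ingroup taxa share the derived state '-' for keeled scales; it defines the ingroup but does not resolve relationships within it.
caudal autotomy (derived state '+') is unique to Zeta (autapomorphy; uninformative for grouping).
dorsal spines (derived state '+') is unique to Delta (autapomorphy; uninformative for grouping).
Most parsimonious ingroup topology: ((((Alpha,Beta),Delta),Epsilon),(Theta,Zeta)).
Changes per character on this tree: nectar spur: 1; elongate rostrum: 1; enlarged canines: 1; spiracle pair III lost: 1; keeled scales: 1; caudal autotomy: 1; dorsal spines: 1.
Total = 7.

7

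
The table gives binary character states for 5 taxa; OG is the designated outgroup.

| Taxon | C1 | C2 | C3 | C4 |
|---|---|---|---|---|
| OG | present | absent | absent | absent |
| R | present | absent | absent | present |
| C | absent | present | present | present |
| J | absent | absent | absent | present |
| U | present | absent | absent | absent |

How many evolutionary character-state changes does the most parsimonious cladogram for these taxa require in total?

4

Character polarity is set by the outgroup: the derived state is whichever differs from the outgroup's state, so for C1 the derived state is 'absent', and for the remaining characters it is 'present'.
C1 (derived state 'absent') is shared by C and J — a synapomorphy uniting that clade.
C2: derived state 'present' in C only — an autapomorphy, so it tells us nothing about relationships among taxa.
C3 (derived state 'present') is unique to C (autapomorphy; uninformative for grouping).
C4: derived state 'present' in C, J, and R only — synapomorphy for {C, J, R}.
Most parsimonious ingroup topology: ((R,(C,J)),U).
Changes per character on this tree: C1: 1; C2: 1; C3: 1; C4: 1.
Total = 4.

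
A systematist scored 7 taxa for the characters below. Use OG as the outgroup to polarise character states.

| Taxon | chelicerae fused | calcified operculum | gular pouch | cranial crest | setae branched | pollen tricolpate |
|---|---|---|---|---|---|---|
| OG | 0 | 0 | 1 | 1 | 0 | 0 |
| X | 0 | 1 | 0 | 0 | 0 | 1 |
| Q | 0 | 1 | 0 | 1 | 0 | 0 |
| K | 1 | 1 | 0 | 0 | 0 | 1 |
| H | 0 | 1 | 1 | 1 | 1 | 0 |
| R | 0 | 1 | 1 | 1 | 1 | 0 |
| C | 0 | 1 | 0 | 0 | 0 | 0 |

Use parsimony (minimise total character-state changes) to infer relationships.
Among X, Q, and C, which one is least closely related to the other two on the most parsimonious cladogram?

Q

Character polarity is set by the outgroup: the derived state is whichever differs from the outgroup's state, so for gular pouch, cranial crest the derived state is '0', and for the remaining characters it is '1'.
chelicerae fused (derived state '1') is unique to K (autapomorphy; uninformative for grouping).
calcified operculum (derived state '1') is shared by all ingroup taxa — unites the whole ingroup.
gular pouch (derived state '0') is shared by C, K, Q, and X — a synapomorphy uniting that clade.
cranial crest (derived state '0') is shared by C, K, and X — a synapomorphy uniting that clade.
Only H and R show the derived state '1' for setae branched, supporting them as a clade.
Only K and X show the derived state '1' for pollen tricolpate, supporting them as a clade.
Most parsimonious ingroup topology: ((((X,K),C),Q),(H,R)).
C and X share a more recent common ancestor with each other than either does with Q, so Q is the least closely related of the three.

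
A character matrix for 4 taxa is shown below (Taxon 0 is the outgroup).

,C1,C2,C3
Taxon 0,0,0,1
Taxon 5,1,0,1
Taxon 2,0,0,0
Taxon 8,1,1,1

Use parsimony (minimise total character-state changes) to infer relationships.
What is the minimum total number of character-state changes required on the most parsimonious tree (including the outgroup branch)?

Character polarity is set by the outgroup: the derived state is whichever differs from the outgroup's state, so for C3 the derived state is '0', and for the remaining characters it is '1'.
C1 (derived state '1') is shared by Taxon 5 and Taxon 8 — a synapomorphy uniting that clade.
C2 (derived state '1') is unique to Taxon 8 (autapomorphy; uninformative for grouping).
C3: derived state '0' in Taxon 2 only — an autapomorphy, so it tells us nothing about relationships among taxa.
Most parsimonious ingroup topology: ((Taxon 5,Taxon 8),Taxon 2).
Changes per character on this tree: C1: 1; C2: 1; C3: 1.
Total = 3.

3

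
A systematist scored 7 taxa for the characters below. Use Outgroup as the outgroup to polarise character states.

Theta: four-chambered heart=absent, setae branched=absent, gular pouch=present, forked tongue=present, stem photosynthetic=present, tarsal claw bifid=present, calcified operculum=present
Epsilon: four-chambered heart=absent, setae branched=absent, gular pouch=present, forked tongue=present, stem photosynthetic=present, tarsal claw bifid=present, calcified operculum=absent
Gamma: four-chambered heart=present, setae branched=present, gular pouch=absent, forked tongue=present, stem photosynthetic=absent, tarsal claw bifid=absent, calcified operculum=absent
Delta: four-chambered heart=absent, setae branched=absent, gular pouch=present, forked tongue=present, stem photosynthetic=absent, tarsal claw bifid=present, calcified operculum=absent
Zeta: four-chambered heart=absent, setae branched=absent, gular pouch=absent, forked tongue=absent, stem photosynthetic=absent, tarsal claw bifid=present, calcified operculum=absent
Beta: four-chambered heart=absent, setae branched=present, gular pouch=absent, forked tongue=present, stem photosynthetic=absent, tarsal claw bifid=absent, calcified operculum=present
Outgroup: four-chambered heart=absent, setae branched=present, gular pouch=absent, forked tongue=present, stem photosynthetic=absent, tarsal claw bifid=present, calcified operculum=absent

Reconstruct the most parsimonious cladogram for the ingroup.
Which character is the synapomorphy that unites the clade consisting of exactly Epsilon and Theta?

stem photosynthetic

Character polarity is set by the outgroup: the derived state is whichever differs from the outgroup's state, so for setae branched, forked tongue, tarsal claw bifid the derived state is 'absent', and for the remaining characters it is 'present'.
four-chambered heart: derived state 'present' in Gamma only — an autapomorphy, so it tells us nothing about relationships among taxa.
setae branched (derived state 'absent') is shared by Delta, Epsilon, Theta, and Zeta — a synapomorphy uniting that clade.
gular pouch: derived state 'present' in Delta, Epsilon, and Theta only — synapomorphy for {Delta, Epsilon, Theta}.
forked tongue (derived state 'absent') is unique to Zeta (autapomorphy; uninformative for grouping).
Only Epsilon and Theta show the derived state 'present' for stem photosynthetic, supporting them as a clade.
tarsal claw bifid: derived state 'absent' in Beta and Gamma only — synapomorphy for {Beta, Gamma}.
calcified operculum (state 'present') occurs in Beta and Theta but conflicts with the nesting implied by the other characters — most parsimoniously interpreted as homoplasy.
Most parsimonious ingroup topology: (((Delta,(Epsilon,Theta)),Zeta),(Gamma,Beta)).
The clade {Epsilon, Theta} is supported by stem photosynthetic: its derived state 'present' occurs in exactly those taxa and in no other taxon (including the outgroup).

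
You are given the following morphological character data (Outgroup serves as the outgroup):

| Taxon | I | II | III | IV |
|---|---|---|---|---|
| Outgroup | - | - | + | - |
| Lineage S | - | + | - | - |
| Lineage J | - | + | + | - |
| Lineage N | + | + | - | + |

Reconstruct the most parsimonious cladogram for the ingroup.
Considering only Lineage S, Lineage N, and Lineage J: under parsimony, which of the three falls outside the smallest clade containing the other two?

Character polarity is set by the outgroup: the derived state is whichever differs from the outgroup's state, so for III the derived state is '-', and for the remaining characters it is '+'.
I (derived state '+') is unique to Lineage N (autapomorphy; uninformative for grouping).
II (derived state '+') is shared by all ingroup taxa — unites the whole ingroup.
III: derived state '-' in Lineage N and Lineage S only — synapomorphy for {Lineage N, Lineage S}.
IV (derived state '+') is unique to Lineage N (autapomorphy; uninformative for grouping).
Most parsimonious ingroup topology: ((Lineage S,Lineage N),Lineage J).
Lineage N and Lineage S share a more recent common ancestor with each other than either does with Lineage J, so Lineage J is the least closely related of the three.

Lineage J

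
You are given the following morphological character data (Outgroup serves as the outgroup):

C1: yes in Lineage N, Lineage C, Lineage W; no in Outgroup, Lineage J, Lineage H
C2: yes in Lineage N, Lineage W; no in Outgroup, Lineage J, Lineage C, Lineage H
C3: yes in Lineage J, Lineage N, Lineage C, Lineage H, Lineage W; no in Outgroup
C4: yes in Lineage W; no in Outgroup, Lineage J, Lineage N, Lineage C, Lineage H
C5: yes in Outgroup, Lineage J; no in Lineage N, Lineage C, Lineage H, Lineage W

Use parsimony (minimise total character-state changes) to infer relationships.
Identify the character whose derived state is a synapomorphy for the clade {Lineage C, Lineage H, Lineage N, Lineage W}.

C5

Character polarity is set by the outgroup: the derived state is whichever differs from the outgroup's state, so for C5 the derived state is 'no', and for the remaining characters it is 'yes'.
Only Lineage C, Lineage N, and Lineage W show the derived state 'yes' for C1, supporting them as a clade.
C2: derived state 'yes' in Lineage N and Lineage W only — synapomorphy for {Lineage N, Lineage W}.
All ingroup taxa share the derived state 'yes' for C3; it defines the ingroup but does not resolve relationships within it.
C4 (derived state 'yes') is unique to Lineage W (autapomorphy; uninformative for grouping).
Only Lineage C, Lineage H, Lineage N, and Lineage W show the derived state 'no' for C5, supporting them as a clade.
Most parsimonious ingroup topology: (Lineage J,(((Lineage N,Lineage W),Lineage C),Lineage H)).
The clade {Lineage C, Lineage H, Lineage N, Lineage W} is supported by C5: its derived state 'no' occurs in exactly those taxa and in no other taxon (including the outgroup).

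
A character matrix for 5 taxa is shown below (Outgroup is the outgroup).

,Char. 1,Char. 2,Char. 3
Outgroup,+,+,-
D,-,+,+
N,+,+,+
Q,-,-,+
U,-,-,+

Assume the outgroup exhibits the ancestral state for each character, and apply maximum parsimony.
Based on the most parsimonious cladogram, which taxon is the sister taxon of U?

Q

Character polarity is set by the outgroup: the derived state is whichever differs from the outgroup's state, so for Char. 1, Char. 2 the derived state is '-', and for the remaining characters it is '+'.
Only D, Q, and U show the derived state '-' for Char. 1, supporting them as a clade.
Char. 2 (derived state '-') is shared by Q and U — a synapomorphy uniting that clade.
Char. 3 (derived state '+') is shared by all ingroup taxa — unites the whole ingroup.
Most parsimonious ingroup topology: ((D,(Q,U)),N).
U and Q form a cherry on this tree, so they are sister taxa.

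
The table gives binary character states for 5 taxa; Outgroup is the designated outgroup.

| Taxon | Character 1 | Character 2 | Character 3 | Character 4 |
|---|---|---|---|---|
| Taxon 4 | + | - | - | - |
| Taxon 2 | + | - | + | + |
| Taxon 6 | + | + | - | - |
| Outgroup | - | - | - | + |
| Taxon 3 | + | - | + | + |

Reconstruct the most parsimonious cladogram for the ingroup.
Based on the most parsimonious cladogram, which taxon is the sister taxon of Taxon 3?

Character polarity is set by the outgroup: the derived state is whichever differs from the outgroup's state, so for Character 4 the derived state is '-', and for the remaining characters it is '+'.
Character 1 (derived state '+') is shared by all ingroup taxa — unites the whole ingroup.
Character 2 (derived state '+') is unique to Taxon 6 (autapomorphy; uninformative for grouping).
Only Taxon 2 and Taxon 3 show the derived state '+' for Character 3, supporting them as a clade.
Only Taxon 4 and Taxon 6 show the derived state '-' for Character 4, supporting them as a clade.
Most parsimonious ingroup topology: ((Taxon 3,Taxon 2),(Taxon 4,Taxon 6)).
Taxon 3 and Taxon 2 form a cherry on this tree, so they are sister taxa.

Taxon 2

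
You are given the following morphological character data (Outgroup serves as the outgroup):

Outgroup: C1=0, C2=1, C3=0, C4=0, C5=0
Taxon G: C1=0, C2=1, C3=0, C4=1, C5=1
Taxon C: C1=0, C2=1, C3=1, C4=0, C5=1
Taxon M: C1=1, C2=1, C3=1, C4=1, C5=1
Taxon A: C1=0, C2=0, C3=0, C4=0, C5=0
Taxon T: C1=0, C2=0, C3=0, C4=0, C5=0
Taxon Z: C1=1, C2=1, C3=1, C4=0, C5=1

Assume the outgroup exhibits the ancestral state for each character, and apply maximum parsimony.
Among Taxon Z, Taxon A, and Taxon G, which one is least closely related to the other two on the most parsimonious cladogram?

Taxon A

Character polarity is set by the outgroup: the derived state is whichever differs from the outgroup's state, so for C2 the derived state is '0', and for the remaining characters it is '1'.
Only Taxon M and Taxon Z show the derived state '1' for C1, supporting them as a clade.
Only Taxon A and Taxon T show the derived state '0' for C2, supporting them as a clade.
Only Taxon C, Taxon M, and Taxon Z show the derived state '1' for C3, supporting them as a clade.
C4 groups Taxon G and Taxon M, which is incompatible with the clades supported by the remaining characters; treating it as convergent (homoplasy) costs fewer steps than any alternative tree.
C5 (derived state '1') is shared by Taxon C, Taxon G, Taxon M, and Taxon Z — a synapomorphy uniting that clade.
Most parsimonious ingroup topology: ((Taxon G,(Taxon C,(Taxon M,Taxon Z))),(Taxon A,Taxon T)).
Taxon Z and Taxon G share a more recent common ancestor with each other than either does with Taxon A, so Taxon A is the least closely related of the three.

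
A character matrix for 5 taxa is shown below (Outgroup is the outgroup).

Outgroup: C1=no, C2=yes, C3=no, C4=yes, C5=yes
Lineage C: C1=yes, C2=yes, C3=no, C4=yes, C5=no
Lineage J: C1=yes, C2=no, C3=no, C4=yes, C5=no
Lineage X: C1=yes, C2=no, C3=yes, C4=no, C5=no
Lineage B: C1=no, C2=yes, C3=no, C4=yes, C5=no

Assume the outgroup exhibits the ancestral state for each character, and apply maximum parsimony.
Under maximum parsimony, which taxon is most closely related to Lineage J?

Character polarity is set by the outgroup: the derived state is whichever differs from the outgroup's state, so for C2, C4, C5 the derived state is 'no', and for the remaining characters it is 'yes'.
C1 (derived state 'yes') is shared by Lineage C, Lineage J, and Lineage X — a synapomorphy uniting that clade.
C2: derived state 'no' in Lineage J and Lineage X only — synapomorphy for {Lineage J, Lineage X}.
C3 (derived state 'yes') is unique to Lineage X (autapomorphy; uninformative for grouping).
C4 (derived state 'no') is unique to Lineage X (autapomorphy; uninformative for grouping).
C5 (derived state 'no') is shared by all ingroup taxa — unites the whole ingroup.
Most parsimonious ingroup topology: ((Lineage C,(Lineage J,Lineage X)),Lineage B).
Lineage J and Lineage X form a cherry on this tree, so they are sister taxa.

Lineage X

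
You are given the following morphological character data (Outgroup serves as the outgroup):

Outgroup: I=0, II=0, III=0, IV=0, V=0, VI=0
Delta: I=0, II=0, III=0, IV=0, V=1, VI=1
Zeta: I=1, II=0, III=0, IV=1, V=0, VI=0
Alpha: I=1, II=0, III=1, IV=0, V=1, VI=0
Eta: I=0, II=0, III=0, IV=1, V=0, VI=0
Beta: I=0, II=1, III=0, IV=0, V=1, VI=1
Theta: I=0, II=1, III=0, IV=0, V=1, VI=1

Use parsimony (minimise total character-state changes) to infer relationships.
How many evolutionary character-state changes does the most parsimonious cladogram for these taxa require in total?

7

The outgroup has state '0' for every character, so '1' is the derived state throughout.
I (state '1') occurs in Alpha and Zeta but conflicts with the nesting implied by the other characters — most parsimoniously interpreted as homoplasy.
II (derived state '1') is shared by Beta and Theta — a synapomorphy uniting that clade.
III (derived state '1') is unique to Alpha (autapomorphy; uninformative for grouping).
IV (derived state '1') is shared by Eta and Zeta — a synapomorphy uniting that clade.
V (derived state '1') is shared by Alpha, Beta, Delta, and Theta — a synapomorphy uniting that clade.
VI (derived state '1') is shared by Beta, Delta, and Theta — a synapomorphy uniting that clade.
Most parsimonious ingroup topology: (((Delta,(Beta,Theta)),Alpha),(Zeta,Eta)).
Changes per character on this tree: I: 2; II: 1; III: 1; IV: 1; V: 1; VI: 1.
Total = 7.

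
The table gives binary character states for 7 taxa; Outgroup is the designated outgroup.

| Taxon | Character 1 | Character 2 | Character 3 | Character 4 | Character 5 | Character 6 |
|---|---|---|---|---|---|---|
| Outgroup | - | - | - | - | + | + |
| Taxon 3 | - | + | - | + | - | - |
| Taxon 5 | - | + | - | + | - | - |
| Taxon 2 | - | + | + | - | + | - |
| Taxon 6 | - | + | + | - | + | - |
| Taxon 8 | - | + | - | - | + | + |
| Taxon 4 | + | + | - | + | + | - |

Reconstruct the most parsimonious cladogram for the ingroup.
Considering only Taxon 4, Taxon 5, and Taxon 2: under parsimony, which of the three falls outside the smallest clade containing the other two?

Character polarity is set by the outgroup: the derived state is whichever differs from the outgroup's state, so for Character 5, Character 6 the derived state is '-', and for the remaining characters it is '+'.
Character 1: derived state '+' in Taxon 4 only — an autapomorphy, so it tells us nothing about relationships among taxa.
Character 2 (derived state '+') is shared by all ingroup taxa — unites the whole ingroup.
Only Taxon 2 and Taxon 6 show the derived state '+' for Character 3, supporting them as a clade.
Only Taxon 3, Taxon 4, and Taxon 5 show the derived state '+' for Character 4, supporting them as a clade.
Character 5: derived state '-' in Taxon 3 and Taxon 5 only — synapomorphy for {Taxon 3, Taxon 5}.
Character 6: derived state '-' in Taxon 2, Taxon 3, Taxon 4, Taxon 5, and Taxon 6 only — synapomorphy for {Taxon 2, Taxon 3, Taxon 4, Taxon 5, Taxon 6}.
Most parsimonious ingroup topology: ((((Taxon 3,Taxon 5),Taxon 4),(Taxon 2,Taxon 6)),Taxon 8).
Taxon 4 and Taxon 5 share a more recent common ancestor with each other than either does with Taxon 2, so Taxon 2 is the least closely related of the three.

Taxon 2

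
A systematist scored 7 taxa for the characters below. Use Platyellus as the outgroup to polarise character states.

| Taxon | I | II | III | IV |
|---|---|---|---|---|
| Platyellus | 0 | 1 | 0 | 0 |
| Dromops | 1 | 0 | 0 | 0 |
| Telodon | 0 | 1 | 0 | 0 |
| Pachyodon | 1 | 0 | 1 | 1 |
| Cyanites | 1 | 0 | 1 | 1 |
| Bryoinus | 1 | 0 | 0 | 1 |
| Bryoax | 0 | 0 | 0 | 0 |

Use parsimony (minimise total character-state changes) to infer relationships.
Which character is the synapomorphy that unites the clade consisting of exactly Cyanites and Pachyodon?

Character polarity is set by the outgroup: the derived state is whichever differs from the outgroup's state, so for II the derived state is '0', and for the remaining characters it is '1'.
Only Bryoinus, Cyanites, Dromops, and Pachyodon show the derived state '1' for I, supporting them as a clade.
II (derived state '0') is shared by Bryoax, Bryoinus, Cyanites, Dromops, and Pachyodon — a synapomorphy uniting that clade.
Only Cyanites and Pachyodon show the derived state '1' for III, supporting them as a clade.
IV (derived state '1') is shared by Bryoinus, Cyanites, and Pachyodon — a synapomorphy uniting that clade.
Most parsimonious ingroup topology: (((Dromops,((Pachyodon,Cyanites),Bryoinus)),Bryoax),Telodon).
The clade {Cyanites, Pachyodon} is supported by III: its derived state '1' occurs in exactly those taxa and in no other taxon (including the outgroup).

III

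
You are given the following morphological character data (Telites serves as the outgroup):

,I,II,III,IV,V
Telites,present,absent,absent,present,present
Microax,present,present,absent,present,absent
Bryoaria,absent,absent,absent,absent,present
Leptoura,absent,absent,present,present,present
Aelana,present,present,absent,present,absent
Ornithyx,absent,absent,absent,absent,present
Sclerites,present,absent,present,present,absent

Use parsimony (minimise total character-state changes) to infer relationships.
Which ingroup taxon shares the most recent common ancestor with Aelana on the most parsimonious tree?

Character polarity is set by the outgroup: the derived state is whichever differs from the outgroup's state, so for I, IV, V the derived state is 'absent', and for the remaining characters it is 'present'.
I: derived state 'absent' in Bryoaria, Leptoura, and Ornithyx only — synapomorphy for {Bryoaria, Leptoura, Ornithyx}.
Only Aelana and Microax show the derived state 'present' for II, supporting them as a clade.
III (state 'present') occurs in Leptoura and Sclerites but conflicts with the nesting implied by the other characters — most parsimoniously interpreted as homoplasy.
IV (derived state 'absent') is shared by Bryoaria and Ornithyx — a synapomorphy uniting that clade.
V (derived state 'absent') is shared by Aelana, Microax, and Sclerites — a synapomorphy uniting that clade.
Most parsimonious ingroup topology: (((Microax,Aelana),Sclerites),((Bryoaria,Ornithyx),Leptoura)).
Aelana and Microax form a cherry on this tree, so they are sister taxa.

Microax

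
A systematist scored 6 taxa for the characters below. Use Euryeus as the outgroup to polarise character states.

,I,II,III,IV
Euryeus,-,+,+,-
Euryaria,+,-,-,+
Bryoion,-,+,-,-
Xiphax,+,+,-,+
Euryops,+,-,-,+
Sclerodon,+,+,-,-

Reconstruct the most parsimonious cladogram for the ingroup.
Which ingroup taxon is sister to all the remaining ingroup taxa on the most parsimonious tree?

Bryoion

Character polarity is set by the outgroup: the derived state is whichever differs from the outgroup's state, so for II, III the derived state is '-', and for the remaining characters it is '+'.
I: derived state '+' in Euryaria, Euryops, Sclerodon, and Xiphax only — synapomorphy for {Euryaria, Euryops, Sclerodon, Xiphax}.
II: derived state '-' in Euryaria and Euryops only — synapomorphy for {Euryaria, Euryops}.
All ingroup taxa share the derived state '-' for III; it defines the ingroup but does not resolve relationships within it.
IV (derived state '+') is shared by Euryaria, Euryops, and Xiphax — a synapomorphy uniting that clade.
Most parsimonious ingroup topology: ((((Euryaria,Euryops),Xiphax),Sclerodon),Bryoion).
Bryoion is sister to the clade containing all other ingroup taxa, so it is the earliest-diverging (most basal) ingroup lineage.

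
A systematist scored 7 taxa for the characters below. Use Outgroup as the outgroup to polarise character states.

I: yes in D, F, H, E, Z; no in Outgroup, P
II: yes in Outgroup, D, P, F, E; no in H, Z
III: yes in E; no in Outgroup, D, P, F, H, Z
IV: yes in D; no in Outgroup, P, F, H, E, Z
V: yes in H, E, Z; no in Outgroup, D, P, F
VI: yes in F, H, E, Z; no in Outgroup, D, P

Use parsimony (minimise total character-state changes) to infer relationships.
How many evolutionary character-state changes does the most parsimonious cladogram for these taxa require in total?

Character polarity is set by the outgroup: the derived state is whichever differs from the outgroup's state, so for II the derived state is 'no', and for the remaining characters it is 'yes'.
I (derived state 'yes') is shared by D, E, F, H, and Z — a synapomorphy uniting that clade.
II: derived state 'no' in H and Z only — synapomorphy for {H, Z}.
III: derived state 'yes' in E only — an autapomorphy, so it tells us nothing about relationships among taxa.
IV: derived state 'yes' in D only — an autapomorphy, so it tells us nothing about relationships among taxa.
V (derived state 'yes') is shared by E, H, and Z — a synapomorphy uniting that clade.
VI: derived state 'yes' in E, F, H, and Z only — synapomorphy for {E, F, H, Z}.
Most parsimonious ingroup topology: ((D,(F,((H,Z),E))),P).
Changes per character on this tree: I: 1; II: 1; III: 1; IV: 1; V: 1; VI: 1.
Total = 6.

6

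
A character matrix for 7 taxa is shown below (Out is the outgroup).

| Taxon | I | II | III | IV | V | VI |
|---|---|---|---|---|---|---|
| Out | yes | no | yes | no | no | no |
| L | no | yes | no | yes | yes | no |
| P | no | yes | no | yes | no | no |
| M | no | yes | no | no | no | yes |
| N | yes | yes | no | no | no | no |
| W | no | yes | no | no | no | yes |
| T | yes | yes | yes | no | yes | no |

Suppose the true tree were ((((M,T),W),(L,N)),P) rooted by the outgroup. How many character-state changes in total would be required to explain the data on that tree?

Map each character onto ((((M,T),W),(L,N)),P) (rooted by Out) and count the minimum state changes it requires (Fitch parsimony):
I: 3; II: 1; III: 2; IV: 2; V: 2; VI: 2.
Total tree length = 12.

12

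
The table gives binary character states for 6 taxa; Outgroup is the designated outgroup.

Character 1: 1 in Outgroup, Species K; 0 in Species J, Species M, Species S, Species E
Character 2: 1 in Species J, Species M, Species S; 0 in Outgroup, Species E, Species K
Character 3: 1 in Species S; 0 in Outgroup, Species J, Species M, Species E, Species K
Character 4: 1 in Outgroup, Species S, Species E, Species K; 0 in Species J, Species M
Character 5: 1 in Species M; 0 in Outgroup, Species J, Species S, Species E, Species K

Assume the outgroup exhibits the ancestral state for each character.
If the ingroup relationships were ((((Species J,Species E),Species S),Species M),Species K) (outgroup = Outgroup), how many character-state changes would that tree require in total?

7

Map each character onto ((((Species J,Species E),Species S),Species M),Species K) (rooted by Outgroup) and count the minimum state changes it requires (Fitch parsimony):
Character 1: 1; Character 2: 2; Character 3: 1; Character 4: 2; Character 5: 1.
Total tree length = 7.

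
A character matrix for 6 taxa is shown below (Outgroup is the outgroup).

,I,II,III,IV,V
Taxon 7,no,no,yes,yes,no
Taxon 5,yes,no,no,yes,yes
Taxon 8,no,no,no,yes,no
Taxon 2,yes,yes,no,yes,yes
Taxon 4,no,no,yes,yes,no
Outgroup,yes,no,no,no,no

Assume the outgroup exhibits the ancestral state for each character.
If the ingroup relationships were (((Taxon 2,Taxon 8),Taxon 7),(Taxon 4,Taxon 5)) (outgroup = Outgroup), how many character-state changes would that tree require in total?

9

Map each character onto (((Taxon 2,Taxon 8),Taxon 7),(Taxon 4,Taxon 5)) (rooted by Outgroup) and count the minimum state changes it requires (Fitch parsimony):
I: 3; II: 1; III: 2; IV: 1; V: 2.
Total tree length = 9.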